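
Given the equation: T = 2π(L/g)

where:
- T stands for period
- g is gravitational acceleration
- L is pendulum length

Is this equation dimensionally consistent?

No

T (period) has dimensions [T].
g (gravitational acceleration) has dimensions [L T^-2].
L (pendulum length) has dimensions [L].

Left side: [T]
Right side: [T^2]

The two sides have different dimensions, so the equation is NOT dimensionally consistent.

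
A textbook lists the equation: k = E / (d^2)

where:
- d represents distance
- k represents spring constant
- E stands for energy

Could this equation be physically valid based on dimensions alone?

Yes

d (distance) has dimensions [L].
k (spring constant) has dimensions [M T^-2].
E (energy) has dimensions [L^2 M T^-2].

Left side: [M T^-2]
Right side: [M T^-2]

Both sides have the same dimensions, so the equation is dimensionally consistent.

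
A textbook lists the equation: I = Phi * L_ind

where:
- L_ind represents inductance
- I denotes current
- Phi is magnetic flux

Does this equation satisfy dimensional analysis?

No

L_ind (inductance) has dimensions [I^-2 L^2 M T^-2].
I (current) has dimensions [I].
Phi (magnetic flux) has dimensions [I^-1 L^2 M T^-2].

Left side: [I]
Right side: [I^-3 L^4 M^2 T^-4]

The two sides have different dimensions, so the equation is NOT dimensionally consistent.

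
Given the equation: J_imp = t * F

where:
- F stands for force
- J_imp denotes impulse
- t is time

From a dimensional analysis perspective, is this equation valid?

Yes

F (force) has dimensions [L M T^-2].
J_imp (impulse) has dimensions [L M T^-1].
t (time) has dimensions [T].

Left side: [L M T^-1]
Right side: [L M T^-1]

Both sides have the same dimensions, so the equation is dimensionally consistent.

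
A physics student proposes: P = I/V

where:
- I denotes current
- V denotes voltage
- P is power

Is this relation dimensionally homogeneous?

No

I (current) has dimensions [I].
V (voltage) has dimensions [I^-1 L^2 M T^-3].
P (power) has dimensions [L^2 M T^-3].

Left side: [L^2 M T^-3]
Right side: [I^2 L^-2 M^-1 T^3]

The two sides have different dimensions, so the equation is NOT dimensionally consistent.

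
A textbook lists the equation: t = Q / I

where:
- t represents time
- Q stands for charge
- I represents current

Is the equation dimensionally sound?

Yes

t (time) has dimensions [T].
Q (charge) has dimensions [I T].
I (current) has dimensions [I].

Left side: [T]
Right side: [T]

Both sides have the same dimensions, so the equation is dimensionally consistent.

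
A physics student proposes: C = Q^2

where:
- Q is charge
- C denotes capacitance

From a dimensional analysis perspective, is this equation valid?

No

Q (charge) has dimensions [I T].
C (capacitance) has dimensions [I^2 L^-2 M^-1 T^4].

Left side: [I^2 L^-2 M^-1 T^4]
Right side: [I^2 T^2]

The two sides have different dimensions, so the equation is NOT dimensionally consistent.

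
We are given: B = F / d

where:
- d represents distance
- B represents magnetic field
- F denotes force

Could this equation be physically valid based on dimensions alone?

No

d (distance) has dimensions [L].
B (magnetic field) has dimensions [I^-1 M T^-2].
F (force) has dimensions [L M T^-2].

Left side: [I^-1 M T^-2]
Right side: [M T^-2]

The two sides have different dimensions, so the equation is NOT dimensionally consistent.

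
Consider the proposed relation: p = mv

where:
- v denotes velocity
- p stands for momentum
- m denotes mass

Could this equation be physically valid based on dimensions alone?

Yes

v (velocity) has dimensions [L T^-1].
p (momentum) has dimensions [L M T^-1].
m (mass) has dimensions [M].

Left side: [L M T^-1]
Right side: [L M T^-1]

Both sides have the same dimensions, so the equation is dimensionally consistent.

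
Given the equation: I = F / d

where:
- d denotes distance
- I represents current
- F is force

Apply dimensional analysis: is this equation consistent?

No

d (distance) has dimensions [L].
I (current) has dimensions [I].
F (force) has dimensions [L M T^-2].

Left side: [I]
Right side: [M T^-2]

The two sides have different dimensions, so the equation is NOT dimensionally consistent.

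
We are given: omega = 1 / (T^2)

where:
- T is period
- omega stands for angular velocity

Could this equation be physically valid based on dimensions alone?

No

T (period) has dimensions [T].
omega (angular velocity) has dimensions [T^-1].

Left side: [T^-1]
Right side: [T^-2]

The two sides have different dimensions, so the equation is NOT dimensionally consistent.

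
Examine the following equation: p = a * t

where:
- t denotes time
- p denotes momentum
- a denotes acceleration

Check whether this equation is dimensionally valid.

No

t (time) has dimensions [T].
p (momentum) has dimensions [L M T^-1].
a (acceleration) has dimensions [L T^-2].

Left side: [L M T^-1]
Right side: [L T^-1]

The two sides have different dimensions, so the equation is NOT dimensionally consistent.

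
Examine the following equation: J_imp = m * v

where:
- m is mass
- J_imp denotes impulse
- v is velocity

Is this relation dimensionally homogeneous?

Yes

m (mass) has dimensions [M].
J_imp (impulse) has dimensions [L M T^-1].
v (velocity) has dimensions [L T^-1].

Left side: [L M T^-1]
Right side: [L M T^-1]

Both sides have the same dimensions, so the equation is dimensionally consistent.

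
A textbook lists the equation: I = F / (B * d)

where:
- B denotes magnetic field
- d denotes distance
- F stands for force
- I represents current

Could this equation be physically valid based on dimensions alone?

Yes

B (magnetic field) has dimensions [I^-1 M T^-2].
d (distance) has dimensions [L].
F (force) has dimensions [L M T^-2].
I (current) has dimensions [I].

Left side: [I]
Right side: [I]

Both sides have the same dimensions, so the equation is dimensionally consistent.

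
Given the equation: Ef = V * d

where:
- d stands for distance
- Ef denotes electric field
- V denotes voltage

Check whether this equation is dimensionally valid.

No

d (distance) has dimensions [L].
Ef (electric field) has dimensions [I^-1 L M T^-3].
V (voltage) has dimensions [I^-1 L^2 M T^-3].

Left side: [I^-1 L M T^-3]
Right side: [I^-1 L^3 M T^-3]

The two sides have different dimensions, so the equation is NOT dimensionally consistent.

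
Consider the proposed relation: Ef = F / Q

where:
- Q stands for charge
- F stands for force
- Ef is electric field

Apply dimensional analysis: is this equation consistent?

Yes

Q (charge) has dimensions [I T].
F (force) has dimensions [L M T^-2].
Ef (electric field) has dimensions [I^-1 L M T^-3].

Left side: [I^-1 L M T^-3]
Right side: [I^-1 L M T^-3]

Both sides have the same dimensions, so the equation is dimensionally consistent.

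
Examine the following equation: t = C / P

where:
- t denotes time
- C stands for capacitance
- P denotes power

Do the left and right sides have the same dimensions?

No

t (time) has dimensions [T].
C (capacitance) has dimensions [I^2 L^-2 M^-1 T^4].
P (power) has dimensions [L^2 M T^-3].

Left side: [T]
Right side: [I^2 L^-4 M^-2 T^7]

The two sides have different dimensions, so the equation is NOT dimensionally consistent.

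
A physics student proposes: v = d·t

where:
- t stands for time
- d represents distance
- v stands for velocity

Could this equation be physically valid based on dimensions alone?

No

t (time) has dimensions [T].
d (distance) has dimensions [L].
v (velocity) has dimensions [L T^-1].

Left side: [L T^-1]
Right side: [L T]

The two sides have different dimensions, so the equation is NOT dimensionally consistent.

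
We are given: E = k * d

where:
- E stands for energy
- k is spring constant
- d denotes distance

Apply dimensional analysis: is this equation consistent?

No

E (energy) has dimensions [L^2 M T^-2].
k (spring constant) has dimensions [M T^-2].
d (distance) has dimensions [L].

Left side: [L^2 M T^-2]
Right side: [L M T^-2]

The two sides have different dimensions, so the equation is NOT dimensionally consistent.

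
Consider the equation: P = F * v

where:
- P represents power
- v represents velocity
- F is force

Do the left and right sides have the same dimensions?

Yes

P (power) has dimensions [L^2 M T^-3].
v (velocity) has dimensions [L T^-1].
F (force) has dimensions [L M T^-2].

Left side: [L^2 M T^-3]
Right side: [L^2 M T^-3]

Both sides have the same dimensions, so the equation is dimensionally consistent.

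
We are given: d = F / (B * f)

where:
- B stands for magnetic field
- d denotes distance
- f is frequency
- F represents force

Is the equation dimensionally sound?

No

B (magnetic field) has dimensions [I^-1 M T^-2].
d (distance) has dimensions [L].
f (frequency) has dimensions [T^-1].
F (force) has dimensions [L M T^-2].

Left side: [L]
Right side: [I L T]

The two sides have different dimensions, so the equation is NOT dimensionally consistent.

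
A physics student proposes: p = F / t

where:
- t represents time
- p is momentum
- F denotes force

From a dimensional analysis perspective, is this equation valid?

No

t (time) has dimensions [T].
p (momentum) has dimensions [L M T^-1].
F (force) has dimensions [L M T^-2].

Left side: [L M T^-1]
Right side: [L M T^-3]

The two sides have different dimensions, so the equation is NOT dimensionally consistent.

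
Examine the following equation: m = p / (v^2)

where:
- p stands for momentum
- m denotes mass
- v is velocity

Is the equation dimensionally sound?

No

p (momentum) has dimensions [L M T^-1].
m (mass) has dimensions [M].
v (velocity) has dimensions [L T^-1].

Left side: [M]
Right side: [L^-1 M T]

The two sides have different dimensions, so the equation is NOT dimensionally consistent.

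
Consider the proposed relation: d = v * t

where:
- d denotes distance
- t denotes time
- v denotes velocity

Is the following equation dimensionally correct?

Yes

d (distance) has dimensions [L].
t (time) has dimensions [T].
v (velocity) has dimensions [L T^-1].

Left side: [L]
Right side: [L]

Both sides have the same dimensions, so the equation is dimensionally consistent.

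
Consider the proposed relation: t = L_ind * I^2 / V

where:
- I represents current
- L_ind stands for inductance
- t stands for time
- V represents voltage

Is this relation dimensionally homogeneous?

No

I (current) has dimensions [I].
L_ind (inductance) has dimensions [I^-2 L^2 M T^-2].
t (time) has dimensions [T].
V (voltage) has dimensions [I^-1 L^2 M T^-3].

Left side: [T]
Right side: [I T]

The two sides have different dimensions, so the equation is NOT dimensionally consistent.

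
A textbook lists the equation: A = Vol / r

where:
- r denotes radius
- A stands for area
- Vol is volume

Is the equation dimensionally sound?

Yes

r (radius) has dimensions [L].
A (area) has dimensions [L^2].
Vol (volume) has dimensions [L^3].

Left side: [L^2]
Right side: [L^2]

Both sides have the same dimensions, so the equation is dimensionally consistent.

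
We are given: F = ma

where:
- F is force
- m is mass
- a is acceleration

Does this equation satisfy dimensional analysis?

Yes

F (force) has dimensions [L M T^-2].
m (mass) has dimensions [M].
a (acceleration) has dimensions [L T^-2].

Left side: [L M T^-2]
Right side: [L M T^-2]

Both sides have the same dimensions, so the equation is dimensionally consistent.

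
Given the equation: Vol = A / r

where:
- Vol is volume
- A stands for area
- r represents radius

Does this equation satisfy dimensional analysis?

No

Vol (volume) has dimensions [L^3].
A (area) has dimensions [L^2].
r (radius) has dimensions [L].

Left side: [L^3]
Right side: [L]

The two sides have different dimensions, so the equation is NOT dimensionally consistent.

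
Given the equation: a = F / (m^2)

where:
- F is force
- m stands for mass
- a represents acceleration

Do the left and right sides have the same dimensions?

No

F (force) has dimensions [L M T^-2].
m (mass) has dimensions [M].
a (acceleration) has dimensions [L T^-2].

Left side: [L T^-2]
Right side: [L M^-1 T^-2]

The two sides have different dimensions, so the equation is NOT dimensionally consistent.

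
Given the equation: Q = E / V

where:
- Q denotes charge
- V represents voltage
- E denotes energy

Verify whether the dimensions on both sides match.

Yes

Q (charge) has dimensions [I T].
V (voltage) has dimensions [I^-1 L^2 M T^-3].
E (energy) has dimensions [L^2 M T^-2].

Left side: [I T]
Right side: [I T]

Both sides have the same dimensions, so the equation is dimensionally consistent.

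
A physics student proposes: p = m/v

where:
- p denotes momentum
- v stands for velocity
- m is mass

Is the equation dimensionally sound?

No

p (momentum) has dimensions [L M T^-1].
v (velocity) has dimensions [L T^-1].
m (mass) has dimensions [M].

Left side: [L M T^-1]
Right side: [L^-1 M T]

The two sides have different dimensions, so the equation is NOT dimensionally consistent.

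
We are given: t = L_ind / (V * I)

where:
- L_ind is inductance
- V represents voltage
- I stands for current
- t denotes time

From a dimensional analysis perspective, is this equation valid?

No

L_ind (inductance) has dimensions [I^-2 L^2 M T^-2].
V (voltage) has dimensions [I^-1 L^2 M T^-3].
I (current) has dimensions [I].
t (time) has dimensions [T].

Left side: [T]
Right side: [I^-2 T]

The two sides have different dimensions, so the equation is NOT dimensionally consistent.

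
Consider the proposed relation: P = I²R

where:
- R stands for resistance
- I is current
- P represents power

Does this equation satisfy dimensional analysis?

Yes

R (resistance) has dimensions [I^-2 L^2 M T^-3].
I (current) has dimensions [I].
P (power) has dimensions [L^2 M T^-3].

Left side: [L^2 M T^-3]
Right side: [L^2 M T^-3]

Both sides have the same dimensions, so the equation is dimensionally consistent.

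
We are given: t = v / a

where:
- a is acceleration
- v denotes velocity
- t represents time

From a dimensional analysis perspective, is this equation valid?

Yes

a (acceleration) has dimensions [L T^-2].
v (velocity) has dimensions [L T^-1].
t (time) has dimensions [T].

Left side: [T]
Right side: [T]

Both sides have the same dimensions, so the equation is dimensionally consistent.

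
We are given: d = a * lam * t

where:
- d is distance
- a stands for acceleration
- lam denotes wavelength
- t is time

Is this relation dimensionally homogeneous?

No

d (distance) has dimensions [L].
a (acceleration) has dimensions [L T^-2].
lam (wavelength) has dimensions [L].
t (time) has dimensions [T].

Left side: [L]
Right side: [L^2 T^-1]

The two sides have different dimensions, so the equation is NOT dimensionally consistent.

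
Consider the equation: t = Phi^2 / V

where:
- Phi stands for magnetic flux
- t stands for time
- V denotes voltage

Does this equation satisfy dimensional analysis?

No

Phi (magnetic flux) has dimensions [I^-1 L^2 M T^-2].
t (time) has dimensions [T].
V (voltage) has dimensions [I^-1 L^2 M T^-3].

Left side: [T]
Right side: [I^-1 L^2 M T^-1]

The two sides have different dimensions, so the equation is NOT dimensionally consistent.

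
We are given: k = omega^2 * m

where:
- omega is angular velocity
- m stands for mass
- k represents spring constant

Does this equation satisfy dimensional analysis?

Yes

omega (angular velocity) has dimensions [T^-1].
m (mass) has dimensions [M].
k (spring constant) has dimensions [M T^-2].

Left side: [M T^-2]
Right side: [M T^-2]

Both sides have the same dimensions, so the equation is dimensionally consistent.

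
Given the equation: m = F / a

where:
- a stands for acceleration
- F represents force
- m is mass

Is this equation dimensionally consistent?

Yes

a (acceleration) has dimensions [L T^-2].
F (force) has dimensions [L M T^-2].
m (mass) has dimensions [M].

Left side: [M]
Right side: [M]

Both sides have the same dimensions, so the equation is dimensionally consistent.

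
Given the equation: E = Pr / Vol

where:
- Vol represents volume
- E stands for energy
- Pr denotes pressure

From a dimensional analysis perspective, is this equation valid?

No

Vol (volume) has dimensions [L^3].
E (energy) has dimensions [L^2 M T^-2].
Pr (pressure) has dimensions [L^-1 M T^-2].

Left side: [L^2 M T^-2]
Right side: [L^-4 M T^-2]

The two sides have different dimensions, so the equation is NOT dimensionally consistent.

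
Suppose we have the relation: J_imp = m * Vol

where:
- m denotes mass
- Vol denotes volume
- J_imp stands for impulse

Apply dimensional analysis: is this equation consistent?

No

m (mass) has dimensions [M].
Vol (volume) has dimensions [L^3].
J_imp (impulse) has dimensions [L M T^-1].

Left side: [L M T^-1]
Right side: [L^3 M]

The two sides have different dimensions, so the equation is NOT dimensionally consistent.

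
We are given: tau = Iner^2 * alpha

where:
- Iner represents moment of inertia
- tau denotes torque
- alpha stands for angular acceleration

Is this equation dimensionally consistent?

No

Iner (moment of inertia) has dimensions [L^2 M].
tau (torque) has dimensions [L^2 M T^-2].
alpha (angular acceleration) has dimensions [T^-2].

Left side: [L^2 M T^-2]
Right side: [L^4 M^2 T^-2]

The two sides have different dimensions, so the equation is NOT dimensionally consistent.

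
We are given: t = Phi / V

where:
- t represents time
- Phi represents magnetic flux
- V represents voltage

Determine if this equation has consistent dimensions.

Yes

t (time) has dimensions [T].
Phi (magnetic flux) has dimensions [I^-1 L^2 M T^-2].
V (voltage) has dimensions [I^-1 L^2 M T^-3].

Left side: [T]
Right side: [T]

Both sides have the same dimensions, so the equation is dimensionally consistent.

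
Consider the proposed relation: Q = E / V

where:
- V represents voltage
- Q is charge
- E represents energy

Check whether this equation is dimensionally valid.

Yes

V (voltage) has dimensions [I^-1 L^2 M T^-3].
Q (charge) has dimensions [I T].
E (energy) has dimensions [L^2 M T^-2].

Left side: [I T]
Right side: [I T]

Both sides have the same dimensions, so the equation is dimensionally consistent.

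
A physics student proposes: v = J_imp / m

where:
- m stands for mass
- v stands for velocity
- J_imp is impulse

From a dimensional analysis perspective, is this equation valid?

Yes

m (mass) has dimensions [M].
v (velocity) has dimensions [L T^-1].
J_imp (impulse) has dimensions [L M T^-1].

Left side: [L T^-1]
Right side: [L T^-1]

Both sides have the same dimensions, so the equation is dimensionally consistent.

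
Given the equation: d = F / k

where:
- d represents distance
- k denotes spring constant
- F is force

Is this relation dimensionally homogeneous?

Yes

d (distance) has dimensions [L].
k (spring constant) has dimensions [M T^-2].
F (force) has dimensions [L M T^-2].

Left side: [L]
Right side: [L]

Both sides have the same dimensions, so the equation is dimensionally consistent.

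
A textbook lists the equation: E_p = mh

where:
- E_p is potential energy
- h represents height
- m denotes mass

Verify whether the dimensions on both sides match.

No

E_p (potential energy) has dimensions [L^2 M T^-2].
h (height) has dimensions [L].
m (mass) has dimensions [M].

Left side: [L^2 M T^-2]
Right side: [L M]

The two sides have different dimensions, so the equation is NOT dimensionally consistent.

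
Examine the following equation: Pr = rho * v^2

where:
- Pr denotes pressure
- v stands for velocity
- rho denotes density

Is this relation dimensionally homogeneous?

Yes

Pr (pressure) has dimensions [L^-1 M T^-2].
v (velocity) has dimensions [L T^-1].
rho (density) has dimensions [L^-3 M].

Left side: [L^-1 M T^-2]
Right side: [L^-1 M T^-2]

Both sides have the same dimensions, so the equation is dimensionally consistent.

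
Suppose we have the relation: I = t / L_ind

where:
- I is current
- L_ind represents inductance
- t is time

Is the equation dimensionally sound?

No

I (current) has dimensions [I].
L_ind (inductance) has dimensions [I^-2 L^2 M T^-2].
t (time) has dimensions [T].

Left side: [I]
Right side: [I^2 L^-2 M^-1 T^3]

The two sides have different dimensions, so the equation is NOT dimensionally consistent.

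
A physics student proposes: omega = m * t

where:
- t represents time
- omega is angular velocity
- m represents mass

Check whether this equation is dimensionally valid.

No

t (time) has dimensions [T].
omega (angular velocity) has dimensions [T^-1].
m (mass) has dimensions [M].

Left side: [T^-1]
Right side: [M T]

The two sides have different dimensions, so the equation is NOT dimensionally consistent.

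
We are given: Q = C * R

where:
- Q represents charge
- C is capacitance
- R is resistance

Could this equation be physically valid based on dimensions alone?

No

Q (charge) has dimensions [I T].
C (capacitance) has dimensions [I^2 L^-2 M^-1 T^4].
R (resistance) has dimensions [I^-2 L^2 M T^-3].

Left side: [I T]
Right side: [T]

The two sides have different dimensions, so the equation is NOT dimensionally consistent.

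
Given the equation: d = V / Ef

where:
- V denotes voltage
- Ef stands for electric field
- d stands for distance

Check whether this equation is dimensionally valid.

Yes

V (voltage) has dimensions [I^-1 L^2 M T^-3].
Ef (electric field) has dimensions [I^-1 L M T^-3].
d (distance) has dimensions [L].

Left side: [L]
Right side: [L]

Both sides have the same dimensions, so the equation is dimensionally consistent.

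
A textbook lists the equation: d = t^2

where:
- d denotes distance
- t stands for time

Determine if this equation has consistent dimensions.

No

d (distance) has dimensions [L].
t (time) has dimensions [T].

Left side: [L]
Right side: [T^2]

The two sides have different dimensions, so the equation is NOT dimensionally consistent.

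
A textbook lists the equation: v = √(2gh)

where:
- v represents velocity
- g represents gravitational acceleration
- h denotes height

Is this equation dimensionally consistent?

Yes

v (velocity) has dimensions [L T^-1].
g (gravitational acceleration) has dimensions [L T^-2].
h (height) has dimensions [L].

Left side: [L T^-1]
Right side: [L T^-1]

Both sides have the same dimensions, so the equation is dimensionally consistent.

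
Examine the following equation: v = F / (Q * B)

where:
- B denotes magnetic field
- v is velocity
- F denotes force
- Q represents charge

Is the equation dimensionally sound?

Yes

B (magnetic field) has dimensions [I^-1 M T^-2].
v (velocity) has dimensions [L T^-1].
F (force) has dimensions [L M T^-2].
Q (charge) has dimensions [I T].

Left side: [L T^-1]
Right side: [L T^-1]

Both sides have the same dimensions, so the equation is dimensionally consistent.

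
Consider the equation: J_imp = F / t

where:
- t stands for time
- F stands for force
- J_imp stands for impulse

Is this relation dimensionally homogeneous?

No

t (time) has dimensions [T].
F (force) has dimensions [L M T^-2].
J_imp (impulse) has dimensions [L M T^-1].

Left side: [L M T^-1]
Right side: [L M T^-3]

The two sides have different dimensions, so the equation is NOT dimensionally consistent.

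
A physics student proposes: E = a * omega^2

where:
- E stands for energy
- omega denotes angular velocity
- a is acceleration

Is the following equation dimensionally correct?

No

E (energy) has dimensions [L^2 M T^-2].
omega (angular velocity) has dimensions [T^-1].
a (acceleration) has dimensions [L T^-2].

Left side: [L^2 M T^-2]
Right side: [L T^-4]

The two sides have different dimensions, so the equation is NOT dimensionally consistent.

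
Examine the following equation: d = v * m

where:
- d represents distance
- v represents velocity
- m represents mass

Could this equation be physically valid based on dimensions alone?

No

d (distance) has dimensions [L].
v (velocity) has dimensions [L T^-1].
m (mass) has dimensions [M].

Left side: [L]
Right side: [L M T^-1]

The two sides have different dimensions, so the equation is NOT dimensionally consistent.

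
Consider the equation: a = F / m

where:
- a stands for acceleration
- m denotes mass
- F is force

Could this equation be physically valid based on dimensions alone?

Yes

a (acceleration) has dimensions [L T^-2].
m (mass) has dimensions [M].
F (force) has dimensions [L M T^-2].

Left side: [L T^-2]
Right side: [L T^-2]

Both sides have the same dimensions, so the equation is dimensionally consistent.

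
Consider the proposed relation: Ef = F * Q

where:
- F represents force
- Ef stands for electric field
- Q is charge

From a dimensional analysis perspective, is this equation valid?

No

F (force) has dimensions [L M T^-2].
Ef (electric field) has dimensions [I^-1 L M T^-3].
Q (charge) has dimensions [I T].

Left side: [I^-1 L M T^-3]
Right side: [I L M T^-1]

The two sides have different dimensions, so the equation is NOT dimensionally consistent.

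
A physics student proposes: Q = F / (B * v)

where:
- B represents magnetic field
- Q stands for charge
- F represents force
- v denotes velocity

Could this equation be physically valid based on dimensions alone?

Yes

B (magnetic field) has dimensions [I^-1 M T^-2].
Q (charge) has dimensions [I T].
F (force) has dimensions [L M T^-2].
v (velocity) has dimensions [L T^-1].

Left side: [I T]
Right side: [I T]

Both sides have the same dimensions, so the equation is dimensionally consistent.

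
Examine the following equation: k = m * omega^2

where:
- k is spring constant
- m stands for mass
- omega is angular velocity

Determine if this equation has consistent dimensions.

Yes

k (spring constant) has dimensions [M T^-2].
m (mass) has dimensions [M].
omega (angular velocity) has dimensions [T^-1].

Left side: [M T^-2]
Right side: [M T^-2]

Both sides have the same dimensions, so the equation is dimensionally consistent.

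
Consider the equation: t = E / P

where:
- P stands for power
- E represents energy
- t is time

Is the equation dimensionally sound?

Yes

P (power) has dimensions [L^2 M T^-3].
E (energy) has dimensions [L^2 M T^-2].
t (time) has dimensions [T].

Left side: [T]
Right side: [T]

Both sides have the same dimensions, so the equation is dimensionally consistent.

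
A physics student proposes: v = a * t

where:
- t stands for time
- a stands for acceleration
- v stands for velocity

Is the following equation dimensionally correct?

Yes

t (time) has dimensions [T].
a (acceleration) has dimensions [L T^-2].
v (velocity) has dimensions [L T^-1].

Left side: [L T^-1]
Right side: [L T^-1]

Both sides have the same dimensions, so the equation is dimensionally consistent.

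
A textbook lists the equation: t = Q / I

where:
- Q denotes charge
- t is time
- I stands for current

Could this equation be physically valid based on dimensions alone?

Yes

Q (charge) has dimensions [I T].
t (time) has dimensions [T].
I (current) has dimensions [I].

Left side: [T]
Right side: [T]

Both sides have the same dimensions, so the equation is dimensionally consistent.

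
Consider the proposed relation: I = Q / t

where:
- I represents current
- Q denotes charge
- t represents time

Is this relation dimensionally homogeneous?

Yes

I (current) has dimensions [I].
Q (charge) has dimensions [I T].
t (time) has dimensions [T].

Left side: [I]
Right side: [I]

Both sides have the same dimensions, so the equation is dimensionally consistent.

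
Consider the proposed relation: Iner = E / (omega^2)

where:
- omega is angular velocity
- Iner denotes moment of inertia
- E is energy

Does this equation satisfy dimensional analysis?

Yes

omega (angular velocity) has dimensions [T^-1].
Iner (moment of inertia) has dimensions [L^2 M].
E (energy) has dimensions [L^2 M T^-2].

Left side: [L^2 M]
Right side: [L^2 M]

Both sides have the same dimensions, so the equation is dimensionally consistent.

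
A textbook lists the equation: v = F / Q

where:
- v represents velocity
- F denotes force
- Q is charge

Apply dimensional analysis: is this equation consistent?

No

v (velocity) has dimensions [L T^-1].
F (force) has dimensions [L M T^-2].
Q (charge) has dimensions [I T].

Left side: [L T^-1]
Right side: [I^-1 L M T^-3]

The two sides have different dimensions, so the equation is NOT dimensionally consistent.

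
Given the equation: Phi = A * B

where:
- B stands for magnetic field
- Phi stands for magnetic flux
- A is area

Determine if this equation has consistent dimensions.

Yes

B (magnetic field) has dimensions [I^-1 M T^-2].
Phi (magnetic flux) has dimensions [I^-1 L^2 M T^-2].
A (area) has dimensions [L^2].

Left side: [I^-1 L^2 M T^-2]
Right side: [I^-1 L^2 M T^-2]

Both sides have the same dimensions, so the equation is dimensionally consistent.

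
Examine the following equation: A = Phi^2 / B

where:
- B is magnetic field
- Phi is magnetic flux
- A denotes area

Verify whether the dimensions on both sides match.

No

B (magnetic field) has dimensions [I^-1 M T^-2].
Phi (magnetic flux) has dimensions [I^-1 L^2 M T^-2].
A (area) has dimensions [L^2].

Left side: [L^2]
Right side: [I^-1 L^4 M T^-2]

The two sides have different dimensions, so the equation is NOT dimensionally consistent.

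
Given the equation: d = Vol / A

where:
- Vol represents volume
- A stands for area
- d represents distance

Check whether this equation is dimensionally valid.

Yes

Vol (volume) has dimensions [L^3].
A (area) has dimensions [L^2].
d (distance) has dimensions [L].

Left side: [L]
Right side: [L]

Both sides have the same dimensions, so the equation is dimensionally consistent.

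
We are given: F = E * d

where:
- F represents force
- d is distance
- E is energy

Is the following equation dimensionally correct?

No

F (force) has dimensions [L M T^-2].
d (distance) has dimensions [L].
E (energy) has dimensions [L^2 M T^-2].

Left side: [L M T^-2]
Right side: [L^3 M T^-2]

The two sides have different dimensions, so the equation is NOT dimensionally consistent.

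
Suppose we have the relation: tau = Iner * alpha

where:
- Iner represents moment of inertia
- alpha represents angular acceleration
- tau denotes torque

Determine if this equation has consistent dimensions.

Yes

Iner (moment of inertia) has dimensions [L^2 M].
alpha (angular acceleration) has dimensions [T^-2].
tau (torque) has dimensions [L^2 M T^-2].

Left side: [L^2 M T^-2]
Right side: [L^2 M T^-2]

Both sides have the same dimensions, so the equation is dimensionally consistent.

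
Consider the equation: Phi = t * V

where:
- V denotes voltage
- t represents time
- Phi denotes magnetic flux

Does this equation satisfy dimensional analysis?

Yes

V (voltage) has dimensions [I^-1 L^2 M T^-3].
t (time) has dimensions [T].
Phi (magnetic flux) has dimensions [I^-1 L^2 M T^-2].

Left side: [I^-1 L^2 M T^-2]
Right side: [I^-1 L^2 M T^-2]

Both sides have the same dimensions, so the equation is dimensionally consistent.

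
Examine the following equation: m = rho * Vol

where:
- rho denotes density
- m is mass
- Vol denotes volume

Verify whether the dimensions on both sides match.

Yes

rho (density) has dimensions [L^-3 M].
m (mass) has dimensions [M].
Vol (volume) has dimensions [L^3].

Left side: [M]
Right side: [M]

Both sides have the same dimensions, so the equation is dimensionally consistent.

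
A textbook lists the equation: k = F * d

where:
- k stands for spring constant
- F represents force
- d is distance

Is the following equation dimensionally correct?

No

k (spring constant) has dimensions [M T^-2].
F (force) has dimensions [L M T^-2].
d (distance) has dimensions [L].

Left side: [M T^-2]
Right side: [L^2 M T^-2]

The two sides have different dimensions, so the equation is NOT dimensionally consistent.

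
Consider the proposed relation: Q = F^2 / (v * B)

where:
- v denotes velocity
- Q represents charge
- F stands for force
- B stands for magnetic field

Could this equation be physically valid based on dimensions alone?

No

v (velocity) has dimensions [L T^-1].
Q (charge) has dimensions [I T].
F (force) has dimensions [L M T^-2].
B (magnetic field) has dimensions [I^-1 M T^-2].

Left side: [I T]
Right side: [I L M T^-1]

The two sides have different dimensions, so the equation is NOT dimensionally consistent.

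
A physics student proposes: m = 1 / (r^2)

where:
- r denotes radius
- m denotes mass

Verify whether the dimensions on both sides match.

No

r (radius) has dimensions [L].
m (mass) has dimensions [M].

Left side: [M]
Right side: [L^-2]

The two sides have different dimensions, so the equation is NOT dimensionally consistent.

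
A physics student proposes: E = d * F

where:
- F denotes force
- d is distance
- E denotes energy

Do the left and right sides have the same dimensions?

Yes

F (force) has dimensions [L M T^-2].
d (distance) has dimensions [L].
E (energy) has dimensions [L^2 M T^-2].

Left side: [L^2 M T^-2]
Right side: [L^2 M T^-2]

Both sides have the same dimensions, so the equation is dimensionally consistent.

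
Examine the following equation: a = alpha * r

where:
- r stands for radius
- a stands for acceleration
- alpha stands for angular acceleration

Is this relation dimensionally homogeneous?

Yes

r (radius) has dimensions [L].
a (acceleration) has dimensions [L T^-2].
alpha (angular acceleration) has dimensions [T^-2].

Left side: [L T^-2]
Right side: [L T^-2]

Both sides have the same dimensions, so the equation is dimensionally consistent.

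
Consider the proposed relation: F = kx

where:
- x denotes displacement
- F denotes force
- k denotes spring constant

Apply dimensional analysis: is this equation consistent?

Yes

x (displacement) has dimensions [L].
F (force) has dimensions [L M T^-2].
k (spring constant) has dimensions [M T^-2].

Left side: [L M T^-2]
Right side: [L M T^-2]

Both sides have the same dimensions, so the equation is dimensionally consistent.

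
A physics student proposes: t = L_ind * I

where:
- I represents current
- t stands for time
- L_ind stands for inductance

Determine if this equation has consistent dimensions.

No

I (current) has dimensions [I].
t (time) has dimensions [T].
L_ind (inductance) has dimensions [I^-2 L^2 M T^-2].

Left side: [T]
Right side: [I^-1 L^2 M T^-2]

The two sides have different dimensions, so the equation is NOT dimensionally consistent.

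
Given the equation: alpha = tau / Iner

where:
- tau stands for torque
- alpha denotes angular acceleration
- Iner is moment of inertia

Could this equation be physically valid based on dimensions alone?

Yes

tau (torque) has dimensions [L^2 M T^-2].
alpha (angular acceleration) has dimensions [T^-2].
Iner (moment of inertia) has dimensions [L^2 M].

Left side: [T^-2]
Right side: [T^-2]

Both sides have the same dimensions, so the equation is dimensionally consistent.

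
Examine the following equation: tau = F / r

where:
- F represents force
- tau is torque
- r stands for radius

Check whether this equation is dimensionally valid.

No

F (force) has dimensions [L M T^-2].
tau (torque) has dimensions [L^2 M T^-2].
r (radius) has dimensions [L].

Left side: [L^2 M T^-2]
Right side: [M T^-2]

The two sides have different dimensions, so the equation is NOT dimensionally consistent.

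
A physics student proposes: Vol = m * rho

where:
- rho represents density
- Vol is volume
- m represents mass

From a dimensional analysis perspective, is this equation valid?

No

rho (density) has dimensions [L^-3 M].
Vol (volume) has dimensions [L^3].
m (mass) has dimensions [M].

Left side: [L^3]
Right side: [L^-3 M^2]

The two sides have different dimensions, so the equation is NOT dimensionally consistent.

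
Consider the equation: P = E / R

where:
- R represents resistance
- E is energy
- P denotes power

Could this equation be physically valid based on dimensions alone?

No

R (resistance) has dimensions [I^-2 L^2 M T^-3].
E (energy) has dimensions [L^2 M T^-2].
P (power) has dimensions [L^2 M T^-3].

Left side: [L^2 M T^-3]
Right side: [I^2 T]

The two sides have different dimensions, so the equation is NOT dimensionally consistent.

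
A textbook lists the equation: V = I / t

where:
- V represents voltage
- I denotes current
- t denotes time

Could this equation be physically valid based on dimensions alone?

No

V (voltage) has dimensions [I^-1 L^2 M T^-3].
I (current) has dimensions [I].
t (time) has dimensions [T].

Left side: [I^-1 L^2 M T^-3]
Right side: [I T^-1]

The two sides have different dimensions, so the equation is NOT dimensionally consistent.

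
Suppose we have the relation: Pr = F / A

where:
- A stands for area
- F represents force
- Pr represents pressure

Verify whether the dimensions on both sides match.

Yes

A (area) has dimensions [L^2].
F (force) has dimensions [L M T^-2].
Pr (pressure) has dimensions [L^-1 M T^-2].

Left side: [L^-1 M T^-2]
Right side: [L^-1 M T^-2]

Both sides have the same dimensions, so the equation is dimensionally consistent.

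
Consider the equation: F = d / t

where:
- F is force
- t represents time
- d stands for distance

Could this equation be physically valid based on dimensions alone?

No

F (force) has dimensions [L M T^-2].
t (time) has dimensions [T].
d (distance) has dimensions [L].

Left side: [L M T^-2]
Right side: [L T^-1]

The two sides have different dimensions, so the equation is NOT dimensionally consistent.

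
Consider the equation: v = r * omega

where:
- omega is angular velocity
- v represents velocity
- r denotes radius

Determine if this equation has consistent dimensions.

Yes

omega (angular velocity) has dimensions [T^-1].
v (velocity) has dimensions [L T^-1].
r (radius) has dimensions [L].

Left side: [L T^-1]
Right side: [L T^-1]

Both sides have the same dimensions, so the equation is dimensionally consistent.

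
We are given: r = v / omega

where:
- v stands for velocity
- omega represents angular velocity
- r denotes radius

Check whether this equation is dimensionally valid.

Yes

v (velocity) has dimensions [L T^-1].
omega (angular velocity) has dimensions [T^-1].
r (radius) has dimensions [L].

Left side: [L]
Right side: [L]

Both sides have the same dimensions, so the equation is dimensionally consistent.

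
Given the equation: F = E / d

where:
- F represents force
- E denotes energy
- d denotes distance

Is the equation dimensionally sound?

Yes

F (force) has dimensions [L M T^-2].
E (energy) has dimensions [L^2 M T^-2].
d (distance) has dimensions [L].

Left side: [L M T^-2]
Right side: [L M T^-2]

Both sides have the same dimensions, so the equation is dimensionally consistent.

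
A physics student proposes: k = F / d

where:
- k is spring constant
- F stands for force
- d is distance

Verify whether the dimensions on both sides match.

Yes

k (spring constant) has dimensions [M T^-2].
F (force) has dimensions [L M T^-2].
d (distance) has dimensions [L].

Left side: [M T^-2]
Right side: [M T^-2]

Both sides have the same dimensions, so the equation is dimensionally consistent.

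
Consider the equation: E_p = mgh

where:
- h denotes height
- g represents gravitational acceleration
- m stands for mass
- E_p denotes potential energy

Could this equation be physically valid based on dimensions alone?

Yes

h (height) has dimensions [L].
g (gravitational acceleration) has dimensions [L T^-2].
m (mass) has dimensions [M].
E_p (potential energy) has dimensions [L^2 M T^-2].

Left side: [L^2 M T^-2]
Right side: [L^2 M T^-2]

Both sides have the same dimensions, so the equation is dimensionally consistent.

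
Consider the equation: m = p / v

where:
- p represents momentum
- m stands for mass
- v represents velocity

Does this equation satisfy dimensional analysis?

Yes

p (momentum) has dimensions [L M T^-1].
m (mass) has dimensions [M].
v (velocity) has dimensions [L T^-1].

Left side: [M]
Right side: [M]

Both sides have the same dimensions, so the equation is dimensionally consistent.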